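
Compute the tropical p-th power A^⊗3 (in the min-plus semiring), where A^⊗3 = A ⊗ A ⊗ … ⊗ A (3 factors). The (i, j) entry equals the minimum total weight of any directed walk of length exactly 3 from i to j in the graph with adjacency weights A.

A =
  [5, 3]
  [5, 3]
A^⊗3 =
  [11, 9]
  [11, 9]

Each entry (A^⊗3)_ij equals the minimum over all length-3 walks i = v_0 → v_1 → … → v_3 = j of Σ_t A[v_t][v_{t+1}]. For example, for (i, j) = (0, 1) we minimise over 4 possible intermediate vertex sequences; the minimum is 9, attained along the walk 0 → 1 → 1 → 1.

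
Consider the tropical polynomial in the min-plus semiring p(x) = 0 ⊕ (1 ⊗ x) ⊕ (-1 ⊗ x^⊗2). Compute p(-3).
p(-3) = -7

A tropical monomial a ⊗ x^⊗i evaluates to a + i · x. Evaluating each term at x = -3:
  Term 0 contributes 0 + 0 · -3 = 0
  Term 1 contributes 1 + 1 · -3 = -2
  Term 2 contributes -1 + 2 · -3 = -7
p(-3) = ⊕ of these = min[0, -2, -7] = -7.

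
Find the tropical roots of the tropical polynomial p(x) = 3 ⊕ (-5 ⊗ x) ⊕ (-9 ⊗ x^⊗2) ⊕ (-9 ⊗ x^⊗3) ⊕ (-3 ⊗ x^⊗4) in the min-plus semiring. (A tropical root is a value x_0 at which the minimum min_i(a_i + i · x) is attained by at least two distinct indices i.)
Roots: {-6, 0, 4, 8}

Each tropical root is a break point of the lower envelope of the lines y = a_i + i · x (there are 5 lines, with slopes 0, 1, ..., 4). Only the lines that attain the minimum somewhere contribute to roots; other lines are dominated. Here the surviving (envelope) indices are i = 4, i = 3, i = 2, i = 1, i = 0.
Intersections between consecutive envelope lines give the roots: for adjacent envelope indices i < j the intersection is x = (a_i − a_j) / (j − i). Reading off the sorted break points: {-6, 0, 4, 8}.
Verification: at each break x_0, at least two indices attain the minimum of min_i(a_i + i · x_0).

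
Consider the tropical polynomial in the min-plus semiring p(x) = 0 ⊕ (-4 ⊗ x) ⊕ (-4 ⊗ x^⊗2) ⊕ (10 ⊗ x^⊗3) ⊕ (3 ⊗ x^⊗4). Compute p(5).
p(5) = 0

A tropical monomial a ⊗ x^⊗i evaluates to a + i · x. Evaluating each term at x = 5:
  Term 0 contributes 0 + 0 · 5 = 0
  Term 1 contributes -4 + 1 · 5 = 1
  Term 2 contributes -4 + 2 · 5 = 6
  Term 3 contributes 10 + 3 · 5 = 25
  Term 4 contributes 3 + 4 · 5 = 23
p(5) = ⊕ of these = min[0, 1, 6, 25, 23] = 0.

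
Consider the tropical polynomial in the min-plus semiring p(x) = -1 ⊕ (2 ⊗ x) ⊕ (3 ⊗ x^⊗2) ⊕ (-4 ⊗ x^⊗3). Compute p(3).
p(3) = -1

A tropical monomial a ⊗ x^⊗i evaluates to a + i · x. Evaluating each term at x = 3:
  Term 0 contributes -1 + 0 · 3 = -1
  Term 1 contributes 2 + 1 · 3 = 5
  Term 2 contributes 3 + 2 · 3 = 9
  Term 3 contributes -4 + 3 · 3 = 5
p(3) = ⊕ of these = min[-1, 5, 9, 5] = -1.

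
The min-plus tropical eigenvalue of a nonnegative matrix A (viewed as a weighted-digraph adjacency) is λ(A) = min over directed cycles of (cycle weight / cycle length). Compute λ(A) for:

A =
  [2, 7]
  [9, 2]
λ(A) = 2

Enumerate directed cycles and compute their means (weight / length). Sample:
  cycle 0 → 0: weight = 2, length = 1, mean = 2/1 ≈ 2.000
  cycle 1 → 1: weight = 2, length = 1, mean = 2/1 ≈ 2.000
  cycle 0 → 1 → 0: weight = 16, length = 2, mean = 16/2 ≈ 8.000
  cycle 1 → 0 → 1: weight = 16, length = 2, mean = 16/2 ≈ 8.000
Minimum mean = 2.000, attained e.g. along the cycle 0 → 0 with weight 2 and length 1. So λ(A) = 2/1 = 2.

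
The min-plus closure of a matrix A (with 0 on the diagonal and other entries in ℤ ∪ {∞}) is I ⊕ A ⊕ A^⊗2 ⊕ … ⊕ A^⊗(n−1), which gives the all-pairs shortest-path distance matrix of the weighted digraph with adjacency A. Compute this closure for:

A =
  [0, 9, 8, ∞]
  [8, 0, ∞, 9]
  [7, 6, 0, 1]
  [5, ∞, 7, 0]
Closure =
  [0, 9, 8, 9]
  [8, 0, 16, 9]
  [6, 6, 0, 1]
  [5, 13, 7, 0]

This is the Floyd-Warshall all-pairs shortest-path computation. For each intermediate vertex k = 0, 1, …, 3, update dist[i][j] ← min(dist[i][j], dist[i][k] + dist[k][j]). The final matrix gives, for each (i, j), the minimum total weight of any directed path from i to j (possibly empty when i = j).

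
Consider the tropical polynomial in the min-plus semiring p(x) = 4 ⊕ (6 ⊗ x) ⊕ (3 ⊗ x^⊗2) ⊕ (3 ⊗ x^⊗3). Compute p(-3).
p(-3) = -6

A tropical monomial a ⊗ x^⊗i evaluates to a + i · x. Evaluating each term at x = -3:
  Term 0 contributes 4 + 0 · -3 = 4
  Term 1 contributes 6 + 1 · -3 = 3
  Term 2 contributes 3 + 2 · -3 = -3
  Term 3 contributes 3 + 3 · -3 = -6
p(-3) = ⊕ of these = min[4, 3, -3, -6] = -6.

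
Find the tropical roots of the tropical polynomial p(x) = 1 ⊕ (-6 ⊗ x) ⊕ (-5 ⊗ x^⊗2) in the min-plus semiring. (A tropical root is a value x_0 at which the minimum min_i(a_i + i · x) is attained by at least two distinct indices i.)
Roots: {-1, 7}

Each tropical root is a break point of the lower envelope of the lines y = a_i + i · x (there are 3 lines, with slopes 0, 1, ..., 2). Only the lines that attain the minimum somewhere contribute to roots; other lines are dominated. Here the surviving (envelope) indices are i = 2, i = 1, i = 0.
Intersections between consecutive envelope lines give the roots: for adjacent envelope indices i < j the intersection is x = (a_i − a_j) / (j − i). Reading off the sorted break points: {-1, 7}.
Verification: at each break x_0, at least two indices attain the minimum of min_i(a_i + i · x_0).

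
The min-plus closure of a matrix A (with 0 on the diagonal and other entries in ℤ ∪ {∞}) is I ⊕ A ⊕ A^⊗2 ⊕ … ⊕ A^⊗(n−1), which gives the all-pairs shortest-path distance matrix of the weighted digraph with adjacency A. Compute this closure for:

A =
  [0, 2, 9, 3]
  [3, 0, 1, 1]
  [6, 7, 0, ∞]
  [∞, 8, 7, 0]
Closure =
  [0, 2, 3, 3]
  [3, 0, 1, 1]
  [6, 7, 0, 8]
  [11, 8, 7, 0]

This is the Floyd-Warshall all-pairs shortest-path computation. For each intermediate vertex k = 0, 1, …, 3, update dist[i][j] ← min(dist[i][j], dist[i][k] + dist[k][j]). The final matrix gives, for each (i, j), the minimum total weight of any directed path from i to j (possibly empty when i = j).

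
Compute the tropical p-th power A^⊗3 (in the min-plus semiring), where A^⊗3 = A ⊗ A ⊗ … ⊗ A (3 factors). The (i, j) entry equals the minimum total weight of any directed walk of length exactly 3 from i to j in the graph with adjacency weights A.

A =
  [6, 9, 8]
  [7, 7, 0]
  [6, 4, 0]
A^⊗3 =
  [14, 12, 8]
  [6, 4, 0]
  [6, 4, 0]

Each entry (A^⊗3)_ij equals the minimum over all length-3 walks i = v_0 → v_1 → … → v_3 = j of Σ_t A[v_t][v_{t+1}]. For example, for (i, j) = (0, 2) we minimise over 9 possible intermediate vertex sequences; the minimum is 8, attained along the walk 0 → 2 → 2 → 2.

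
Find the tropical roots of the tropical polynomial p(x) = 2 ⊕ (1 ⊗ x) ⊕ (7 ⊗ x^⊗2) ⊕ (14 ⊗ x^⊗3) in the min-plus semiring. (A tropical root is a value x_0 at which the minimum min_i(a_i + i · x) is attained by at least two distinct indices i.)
Roots: {-7, -6, 1}

Each tropical root is a break point of the lower envelope of the lines y = a_i + i · x (there are 4 lines, with slopes 0, 1, ..., 3). Only the lines that attain the minimum somewhere contribute to roots; other lines are dominated. Here the surviving (envelope) indices are i = 3, i = 2, i = 1, i = 0.
Intersections between consecutive envelope lines give the roots: for adjacent envelope indices i < j the intersection is x = (a_i − a_j) / (j − i). Reading off the sorted break points: {-7, -6, 1}.
Verification: at each break x_0, at least two indices attain the minimum of min_i(a_i + i · x_0).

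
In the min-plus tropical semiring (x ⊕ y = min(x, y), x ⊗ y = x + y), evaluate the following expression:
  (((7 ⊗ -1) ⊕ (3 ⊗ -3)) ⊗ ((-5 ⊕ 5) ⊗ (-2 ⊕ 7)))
(((7 ⊗ -1) ⊕ (3 ⊗ -3)) ⊗ ((-5 ⊕ 5) ⊗ (-2 ⊕ 7))) = -7

Expand innermost to outermost. Recall ⊕ takes the minimum of its arguments and ⊗ takes their sum. Working out the expression (((7 ⊗ -1) ⊕ (3 ⊗ -3)) ⊗ ((-5 ⊕ 5) ⊗ (-2 ⊕ 7))) gives -7.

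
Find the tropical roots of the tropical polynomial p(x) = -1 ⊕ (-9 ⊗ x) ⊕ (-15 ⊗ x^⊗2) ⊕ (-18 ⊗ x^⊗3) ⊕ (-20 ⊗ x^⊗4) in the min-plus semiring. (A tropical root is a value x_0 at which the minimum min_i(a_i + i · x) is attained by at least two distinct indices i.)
Roots: {2, 3, 6, 8}

Each tropical root is a break point of the lower envelope of the lines y = a_i + i · x (there are 5 lines, with slopes 0, 1, ..., 4). Only the lines that attain the minimum somewhere contribute to roots; other lines are dominated. Here the surviving (envelope) indices are i = 4, i = 3, i = 2, i = 1, i = 0.
Intersections between consecutive envelope lines give the roots: for adjacent envelope indices i < j the intersection is x = (a_i − a_j) / (j − i). Reading off the sorted break points: {2, 3, 6, 8}.
Verification: at each break x_0, at least two indices attain the minimum of min_i(a_i + i · x_0).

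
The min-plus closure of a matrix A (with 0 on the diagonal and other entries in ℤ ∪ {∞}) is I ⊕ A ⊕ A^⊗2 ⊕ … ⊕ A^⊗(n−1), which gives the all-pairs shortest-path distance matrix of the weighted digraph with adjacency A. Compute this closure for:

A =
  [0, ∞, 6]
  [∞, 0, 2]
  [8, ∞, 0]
Closure =
  [0, ∞, 6]
  [10, 0, 2]
  [8, ∞, 0]

This is the Floyd-Warshall all-pairs shortest-path computation. For each intermediate vertex k = 0, 1, …, 2, update dist[i][j] ← min(dist[i][j], dist[i][k] + dist[k][j]). The final matrix gives, for each (i, j), the minimum total weight of any directed path from i to j (possibly empty when i = j).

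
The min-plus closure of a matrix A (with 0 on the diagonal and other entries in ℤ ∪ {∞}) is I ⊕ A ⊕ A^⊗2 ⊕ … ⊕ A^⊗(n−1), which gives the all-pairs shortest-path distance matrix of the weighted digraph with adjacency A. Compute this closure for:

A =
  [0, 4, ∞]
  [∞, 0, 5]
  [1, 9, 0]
Closure =
  [0, 4, 9]
  [6, 0, 5]
  [1, 5, 0]

This is the Floyd-Warshall all-pairs shortest-path computation. For each intermediate vertex k = 0, 1, …, 2, update dist[i][j] ← min(dist[i][j], dist[i][k] + dist[k][j]). The final matrix gives, for each (i, j), the minimum total weight of any directed path from i to j (possibly empty when i = j).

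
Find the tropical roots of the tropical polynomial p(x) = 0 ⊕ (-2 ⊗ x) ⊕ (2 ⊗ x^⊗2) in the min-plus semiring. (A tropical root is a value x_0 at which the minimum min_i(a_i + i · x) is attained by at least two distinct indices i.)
Roots: {-4, 2}

Each tropical root is a break point of the lower envelope of the lines y = a_i + i · x (there are 3 lines, with slopes 0, 1, ..., 2). Only the lines that attain the minimum somewhere contribute to roots; other lines are dominated. Here the surviving (envelope) indices are i = 2, i = 1, i = 0.
Intersections between consecutive envelope lines give the roots: for adjacent envelope indices i < j the intersection is x = (a_i − a_j) / (j − i). Reading off the sorted break points: {-4, 2}.
Verification: at each break x_0, at least two indices attain the minimum of min_i(a_i + i · x_0).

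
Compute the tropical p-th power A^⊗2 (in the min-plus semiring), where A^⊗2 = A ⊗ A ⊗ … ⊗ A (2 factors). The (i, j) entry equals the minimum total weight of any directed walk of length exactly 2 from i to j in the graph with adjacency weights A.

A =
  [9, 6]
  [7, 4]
A^⊗2 =
  [13, 10]
  [11, 8]

Each entry (A^⊗2)_ij equals the minimum over all length-2 walks i = v_0 → v_1 → … → v_2 = j of Σ_t A[v_t][v_{t+1}]. For example, for (i, j) = (0, 1) we minimise over 2 possible intermediate vertex sequences; the minimum is 10, attained along the walk 0 → 1 → 1.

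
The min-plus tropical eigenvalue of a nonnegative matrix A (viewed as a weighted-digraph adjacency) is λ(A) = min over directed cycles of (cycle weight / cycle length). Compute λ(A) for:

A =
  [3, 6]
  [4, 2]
λ(A) = 2

Enumerate directed cycles and compute their means (weight / length). Sample:
  cycle 0 → 0: weight = 3, length = 1, mean = 3/1 ≈ 3.000
  cycle 1 → 1: weight = 2, length = 1, mean = 2/1 ≈ 2.000
  cycle 0 → 1 → 0: weight = 10, length = 2, mean = 10/2 ≈ 5.000
  cycle 1 → 0 → 1: weight = 10, length = 2, mean = 10/2 ≈ 5.000
Minimum mean = 2.000, attained e.g. along the cycle 1 → 1 with weight 2 and length 1. So λ(A) = 2/1 = 2.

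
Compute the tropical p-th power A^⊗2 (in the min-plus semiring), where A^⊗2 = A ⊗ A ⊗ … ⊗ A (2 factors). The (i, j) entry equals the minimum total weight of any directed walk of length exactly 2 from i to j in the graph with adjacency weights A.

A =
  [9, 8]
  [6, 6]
A^⊗2 =
  [14, 14]
  [12, 12]

Each entry (A^⊗2)_ij equals the minimum over all length-2 walks i = v_0 → v_1 → … → v_2 = j of Σ_t A[v_t][v_{t+1}]. For example, for (i, j) = (0, 1) we minimise over 2 possible intermediate vertex sequences; the minimum is 14, attained along the walk 0 → 1 → 1.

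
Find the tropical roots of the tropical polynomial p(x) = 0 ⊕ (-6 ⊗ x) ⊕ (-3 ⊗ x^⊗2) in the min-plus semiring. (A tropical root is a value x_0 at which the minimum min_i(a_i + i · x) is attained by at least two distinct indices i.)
Roots: {-3, 6}

Each tropical root is a break point of the lower envelope of the lines y = a_i + i · x (there are 3 lines, with slopes 0, 1, ..., 2). Only the lines that attain the minimum somewhere contribute to roots; other lines are dominated. Here the surviving (envelope) indices are i = 2, i = 1, i = 0.
Intersections between consecutive envelope lines give the roots: for adjacent envelope indices i < j the intersection is x = (a_i − a_j) / (j − i). Reading off the sorted break points: {-3, 6}.
Verification: at each break x_0, at least two indices attain the minimum of min_i(a_i + i · x_0).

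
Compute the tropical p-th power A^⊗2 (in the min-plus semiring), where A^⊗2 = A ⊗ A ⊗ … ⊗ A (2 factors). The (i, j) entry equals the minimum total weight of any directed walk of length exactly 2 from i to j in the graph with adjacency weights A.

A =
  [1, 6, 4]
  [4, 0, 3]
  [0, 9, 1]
A^⊗2 =
  [2, 6, 5]
  [3, 0, 3]
  [1, 6, 2]

Each entry (A^⊗2)_ij equals the minimum over all length-2 walks i = v_0 → v_1 → … → v_2 = j of Σ_t A[v_t][v_{t+1}]. For example, for (i, j) = (0, 2) we minimise over 3 possible intermediate vertex sequences; the minimum is 5, attained along the walk 0 → 0 → 2.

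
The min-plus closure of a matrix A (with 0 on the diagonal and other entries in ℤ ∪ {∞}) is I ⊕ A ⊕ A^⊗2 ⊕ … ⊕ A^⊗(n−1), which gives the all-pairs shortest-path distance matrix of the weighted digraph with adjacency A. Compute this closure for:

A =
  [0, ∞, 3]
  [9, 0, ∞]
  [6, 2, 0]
Closure =
  [0, 5, 3]
  [9, 0, 12]
  [6, 2, 0]

This is the Floyd-Warshall all-pairs shortest-path computation. For each intermediate vertex k = 0, 1, …, 2, update dist[i][j] ← min(dist[i][j], dist[i][k] + dist[k][j]). The final matrix gives, for each (i, j), the minimum total weight of any directed path from i to j (possibly empty when i = j).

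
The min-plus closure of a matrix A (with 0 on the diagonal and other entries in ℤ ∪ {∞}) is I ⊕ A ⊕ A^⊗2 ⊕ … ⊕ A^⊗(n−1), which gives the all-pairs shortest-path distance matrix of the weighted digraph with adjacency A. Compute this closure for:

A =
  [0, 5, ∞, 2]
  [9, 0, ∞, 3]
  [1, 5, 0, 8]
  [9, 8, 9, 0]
Closure =
  [0, 5, 11, 2]
  [9, 0, 12, 3]
  [1, 5, 0, 3]
  [9, 8, 9, 0]

This is the Floyd-Warshall all-pairs shortest-path computation. For each intermediate vertex k = 0, 1, …, 3, update dist[i][j] ← min(dist[i][j], dist[i][k] + dist[k][j]). The final matrix gives, for each (i, j), the minimum total weight of any directed path from i to j (possibly empty when i = j).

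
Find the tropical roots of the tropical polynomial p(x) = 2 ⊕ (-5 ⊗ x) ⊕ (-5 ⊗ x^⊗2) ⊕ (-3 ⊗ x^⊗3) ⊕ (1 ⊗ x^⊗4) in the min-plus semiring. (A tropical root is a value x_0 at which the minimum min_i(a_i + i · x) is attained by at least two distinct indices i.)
Roots: {-4, -2, 0, 7}

Each tropical root is a break point of the lower envelope of the lines y = a_i + i · x (there are 5 lines, with slopes 0, 1, ..., 4). Only the lines that attain the minimum somewhere contribute to roots; other lines are dominated. Here the surviving (envelope) indices are i = 4, i = 3, i = 2, i = 1, i = 0.
Intersections between consecutive envelope lines give the roots: for adjacent envelope indices i < j the intersection is x = (a_i − a_j) / (j − i). Reading off the sorted break points: {-4, -2, 0, 7}.
Verification: at each break x_0, at least two indices attain the minimum of min_i(a_i + i · x_0).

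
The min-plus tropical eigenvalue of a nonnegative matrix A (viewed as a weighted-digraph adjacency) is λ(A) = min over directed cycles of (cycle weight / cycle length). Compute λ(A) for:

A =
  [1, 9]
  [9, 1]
λ(A) = 1

Enumerate directed cycles and compute their means (weight / length). Sample:
  cycle 0 → 0: weight = 1, length = 1, mean = 1/1 ≈ 1.000
  cycle 1 → 1: weight = 1, length = 1, mean = 1/1 ≈ 1.000
  cycle 0 → 1 → 0: weight = 18, length = 2, mean = 18/2 ≈ 9.000
  cycle 1 → 0 → 1: weight = 18, length = 2, mean = 18/2 ≈ 9.000
Minimum mean = 1.000, attained e.g. along the cycle 0 → 0 with weight 1 and length 1. So λ(A) = 1/1 = 1.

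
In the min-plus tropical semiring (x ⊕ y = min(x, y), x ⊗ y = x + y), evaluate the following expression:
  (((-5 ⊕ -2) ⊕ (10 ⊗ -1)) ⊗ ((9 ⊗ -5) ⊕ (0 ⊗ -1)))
(((-5 ⊕ -2) ⊕ (10 ⊗ -1)) ⊗ ((9 ⊗ -5) ⊕ (0 ⊗ -1))) = -6

Expand innermost to outermost. Recall ⊕ takes the minimum of its arguments and ⊗ takes their sum. Working out the expression (((-5 ⊕ -2) ⊕ (10 ⊗ -1)) ⊗ ((9 ⊗ -5) ⊕ (0 ⊗ -1))) gives -6.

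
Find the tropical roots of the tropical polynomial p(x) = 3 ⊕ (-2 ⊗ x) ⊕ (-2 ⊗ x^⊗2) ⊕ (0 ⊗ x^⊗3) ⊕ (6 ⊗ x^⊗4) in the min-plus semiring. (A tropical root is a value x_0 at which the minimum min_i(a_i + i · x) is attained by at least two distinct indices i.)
Roots: {-6, -2, 0, 5}

Each tropical root is a break point of the lower envelope of the lines y = a_i + i · x (there are 5 lines, with slopes 0, 1, ..., 4). Only the lines that attain the minimum somewhere contribute to roots; other lines are dominated. Here the surviving (envelope) indices are i = 4, i = 3, i = 2, i = 1, i = 0.
Intersections between consecutive envelope lines give the roots: for adjacent envelope indices i < j the intersection is x = (a_i − a_j) / (j − i). Reading off the sorted break points: {-6, -2, 0, 5}.
Verification: at each break x_0, at least two indices attain the minimum of min_i(a_i + i · x_0).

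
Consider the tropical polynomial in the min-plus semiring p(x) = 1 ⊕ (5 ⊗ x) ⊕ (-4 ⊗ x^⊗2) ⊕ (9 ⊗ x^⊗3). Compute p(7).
p(7) = 1

A tropical monomial a ⊗ x^⊗i evaluates to a + i · x. Evaluating each term at x = 7:
  Term 0 contributes 1 + 0 · 7 = 1
  Term 1 contributes 5 + 1 · 7 = 12
  Term 2 contributes -4 + 2 · 7 = 10
  Term 3 contributes 9 + 3 · 7 = 30
p(7) = ⊕ of these = min[1, 12, 10, 30] = 1.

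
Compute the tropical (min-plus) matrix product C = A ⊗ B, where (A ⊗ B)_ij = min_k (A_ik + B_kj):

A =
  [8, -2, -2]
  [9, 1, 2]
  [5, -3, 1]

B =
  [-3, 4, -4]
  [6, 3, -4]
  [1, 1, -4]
A ⊗ B =
  [-1, -1, -6]
  [3, 3, -3]
  [2, 0, -7]

Apply the min-plus product entry-by-entry:
  C[0][0] = min over k of (A[0][0] + B[0][0] = 8 + -3 = 5, A[0][1] + B[1][0] = -2 + 6 = 4, A[0][2] + B[2][0] = -2 + 1 = -1) = -1 (attained at k = 2)
  C[0][1] = min over k of (A[0][0] + B[0][1] = 8 + 4 = 12, A[0][1] + B[1][1] = -2 + 3 = 1, A[0][2] + B[2][1] = -2 + 1 = -1) = -1 (attained at k = 2)
  C[0][2] = min over k of (A[0][0] + B[0][2] = 8 + -4 = 4, A[0][1] + B[1][2] = -2 + -4 = -6, A[0][2] + B[2][2] = -2 + -4 = -6) = -6 (attained at k = 1)
  C[1][0] = min over k of (A[1][0] + B[0][0] = 9 + -3 = 6, A[1][1] + B[1][0] = 1 + 6 = 7, A[1][2] + B[2][0] = 2 + 1 = 3) = 3 (attained at k = 2)
  C[1][1] = min over k of (A[1][0] + B[0][1] = 9 + 4 = 13, A[1][1] + B[1][1] = 1 + 3 = 4, A[1][2] + B[2][1] = 2 + 1 = 3) = 3 (attained at k = 2)
  C[1][2] = min over k of (A[1][0] + B[0][2] = 9 + -4 = 5, A[1][1] + B[1][2] = 1 + -4 = -3, A[1][2] + B[2][2] = 2 + -4 = -2) = -3 (attained at k = 1)
  C[2][0] = min over k of (A[2][0] + B[0][0] = 5 + -3 = 2, A[2][1] + B[1][0] = -3 + 6 = 3, A[2][2] + B[2][0] = 1 + 1 = 2) = 2 (attained at k = 0)
  C[2][1] = min over k of (A[2][0] + B[0][1] = 5 + 4 = 9, A[2][1] + B[1][1] = -3 + 3 = 0, A[2][2] + B[2][1] = 1 + 1 = 2) = 0 (attained at k = 1)
  C[2][2] = min over k of (A[2][0] + B[0][2] = 5 + -4 = 1, A[2][1] + B[1][2] = -3 + -4 = -7, A[2][2] + B[2][2] = 1 + -4 = -3) = -7 (attained at k = 1)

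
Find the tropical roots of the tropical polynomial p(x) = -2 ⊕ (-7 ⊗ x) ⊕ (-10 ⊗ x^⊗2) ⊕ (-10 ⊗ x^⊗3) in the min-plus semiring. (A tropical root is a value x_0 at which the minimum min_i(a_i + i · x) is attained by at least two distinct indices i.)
Roots: {0, 3, 5}

Each tropical root is a break point of the lower envelope of the lines y = a_i + i · x (there are 4 lines, with slopes 0, 1, ..., 3). Only the lines that attain the minimum somewhere contribute to roots; other lines are dominated. Here the surviving (envelope) indices are i = 3, i = 2, i = 1, i = 0.
Intersections between consecutive envelope lines give the roots: for adjacent envelope indices i < j the intersection is x = (a_i − a_j) / (j − i). Reading off the sorted break points: {0, 3, 5}.
Verification: at each break x_0, at least two indices attain the minimum of min_i(a_i + i · x_0).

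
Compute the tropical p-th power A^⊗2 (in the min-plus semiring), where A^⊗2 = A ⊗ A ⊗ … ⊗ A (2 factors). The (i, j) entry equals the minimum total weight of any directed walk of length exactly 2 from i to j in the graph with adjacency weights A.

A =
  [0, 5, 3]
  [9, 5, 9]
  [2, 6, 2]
A^⊗2 =
  [0, 5, 3]
  [9, 10, 11]
  [2, 7, 4]

Each entry (A^⊗2)_ij equals the minimum over all length-2 walks i = v_0 → v_1 → … → v_2 = j of Σ_t A[v_t][v_{t+1}]. For example, for (i, j) = (0, 2) we minimise over 3 possible intermediate vertex sequences; the minimum is 3, attained along the walk 0 → 0 → 2.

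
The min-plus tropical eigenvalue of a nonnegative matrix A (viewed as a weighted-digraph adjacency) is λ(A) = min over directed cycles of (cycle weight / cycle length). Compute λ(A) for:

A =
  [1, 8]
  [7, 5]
λ(A) = 1

Enumerate directed cycles and compute their means (weight / length). Sample:
  cycle 0 → 0: weight = 1, length = 1, mean = 1/1 ≈ 1.000
  cycle 1 → 1: weight = 5, length = 1, mean = 5/1 ≈ 5.000
  cycle 0 → 1 → 0: weight = 15, length = 2, mean = 15/2 ≈ 7.500
  cycle 1 → 0 → 1: weight = 15, length = 2, mean = 15/2 ≈ 7.500
Minimum mean = 1.000, attained e.g. along the cycle 0 → 0 with weight 1 and length 1. So λ(A) = 1/1 = 1.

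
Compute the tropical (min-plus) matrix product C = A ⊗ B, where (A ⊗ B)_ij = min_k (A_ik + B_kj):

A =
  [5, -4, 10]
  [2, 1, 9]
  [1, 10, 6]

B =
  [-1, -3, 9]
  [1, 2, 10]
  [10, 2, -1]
A ⊗ B =
  [-3, -2, 6]
  [1, -1, 8]
  [0, -2, 5]

Apply the min-plus product entry-by-entry:
  C[0][0] = min over k of (A[0][0] + B[0][0] = 5 + -1 = 4, A[0][1] + B[1][0] = -4 + 1 = -3, A[0][2] + B[2][0] = 10 + 10 = 20) = -3 (attained at k = 1)
  C[0][1] = min over k of (A[0][0] + B[0][1] = 5 + -3 = 2, A[0][1] + B[1][1] = -4 + 2 = -2, A[0][2] + B[2][1] = 10 + 2 = 12) = -2 (attained at k = 1)
  C[0][2] = min over k of (A[0][0] + B[0][2] = 5 + 9 = 14, A[0][1] + B[1][2] = -4 + 10 = 6, A[0][2] + B[2][2] = 10 + -1 = 9) = 6 (attained at k = 1)
  C[1][0] = min over k of (A[1][0] + B[0][0] = 2 + -1 = 1, A[1][1] + B[1][0] = 1 + 1 = 2, A[1][2] + B[2][0] = 9 + 10 = 19) = 1 (attained at k = 0)
  C[1][1] = min over k of (A[1][0] + B[0][1] = 2 + -3 = -1, A[1][1] + B[1][1] = 1 + 2 = 3, A[1][2] + B[2][1] = 9 + 2 = 11) = -1 (attained at k = 0)
  C[1][2] = min over k of (A[1][0] + B[0][2] = 2 + 9 = 11, A[1][1] + B[1][2] = 1 + 10 = 11, A[1][2] + B[2][2] = 9 + -1 = 8) = 8 (attained at k = 2)
  C[2][0] = min over k of (A[2][0] + B[0][0] = 1 + -1 = 0, A[2][1] + B[1][0] = 10 + 1 = 11, A[2][2] + B[2][0] = 6 + 10 = 16) = 0 (attained at k = 0)
  C[2][1] = min over k of (A[2][0] + B[0][1] = 1 + -3 = -2, A[2][1] + B[1][1] = 10 + 2 = 12, A[2][2] + B[2][1] = 6 + 2 = 8) = -2 (attained at k = 0)
  C[2][2] = min over k of (A[2][0] + B[0][2] = 1 + 9 = 10, A[2][1] + B[1][2] = 10 + 10 = 20, A[2][2] + B[2][2] = 6 + -1 = 5) = 5 (attained at k = 2)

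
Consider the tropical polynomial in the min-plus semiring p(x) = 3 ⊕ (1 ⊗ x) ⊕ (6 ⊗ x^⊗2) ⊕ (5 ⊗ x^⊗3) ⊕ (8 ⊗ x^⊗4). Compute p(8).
p(8) = 3

A tropical monomial a ⊗ x^⊗i evaluates to a + i · x. Evaluating each term at x = 8:
  Term 0 contributes 3 + 0 · 8 = 3
  Term 1 contributes 1 + 1 · 8 = 9
  Term 2 contributes 6 + 2 · 8 = 22
  Term 3 contributes 5 + 3 · 8 = 29
  Term 4 contributes 8 + 4 · 8 = 40
p(8) = ⊕ of these = min[3, 9, 22, 29, 40] = 3.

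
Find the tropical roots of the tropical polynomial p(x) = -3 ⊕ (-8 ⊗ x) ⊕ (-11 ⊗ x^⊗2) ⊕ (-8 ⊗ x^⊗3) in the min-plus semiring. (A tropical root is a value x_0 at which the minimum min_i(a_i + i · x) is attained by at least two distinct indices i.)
Roots: {-3, 3, 5}

Each tropical root is a break point of the lower envelope of the lines y = a_i + i · x (there are 4 lines, with slopes 0, 1, ..., 3). Only the lines that attain the minimum somewhere contribute to roots; other lines are dominated. Here the surviving (envelope) indices are i = 3, i = 2, i = 1, i = 0.
Intersections between consecutive envelope lines give the roots: for adjacent envelope indices i < j the intersection is x = (a_i − a_j) / (j − i). Reading off the sorted break points: {-3, 3, 5}.
Verification: at each break x_0, at least two indices attain the minimum of min_i(a_i + i · x_0).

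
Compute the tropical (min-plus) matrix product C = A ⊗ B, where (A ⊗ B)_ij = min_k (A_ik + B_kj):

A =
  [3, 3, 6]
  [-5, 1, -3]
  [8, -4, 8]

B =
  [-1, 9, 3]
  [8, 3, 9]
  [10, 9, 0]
A ⊗ B =
  [2, 6, 6]
  [-6, 4, -3]
  [4, -1, 5]

Apply the min-plus product entry-by-entry:
  C[0][0] = min over k of (A[0][0] + B[0][0] = 3 + -1 = 2, A[0][1] + B[1][0] = 3 + 8 = 11, A[0][2] + B[2][0] = 6 + 10 = 16) = 2 (attained at k = 0)
  C[0][1] = min over k of (A[0][0] + B[0][1] = 3 + 9 = 12, A[0][1] + B[1][1] = 3 + 3 = 6, A[0][2] + B[2][1] = 6 + 9 = 15) = 6 (attained at k = 1)
  C[0][2] = min over k of (A[0][0] + B[0][2] = 3 + 3 = 6, A[0][1] + B[1][2] = 3 + 9 = 12, A[0][2] + B[2][2] = 6 + 0 = 6) = 6 (attained at k = 0)
  C[1][0] = min over k of (A[1][0] + B[0][0] = -5 + -1 = -6, A[1][1] + B[1][0] = 1 + 8 = 9, A[1][2] + B[2][0] = -3 + 10 = 7) = -6 (attained at k = 0)
  C[1][1] = min over k of (A[1][0] + B[0][1] = -5 + 9 = 4, A[1][1] + B[1][1] = 1 + 3 = 4, A[1][2] + B[2][1] = -3 + 9 = 6) = 4 (attained at k = 0)
  C[1][2] = min over k of (A[1][0] + B[0][2] = -5 + 3 = -2, A[1][1] + B[1][2] = 1 + 9 = 10, A[1][2] + B[2][2] = -3 + 0 = -3) = -3 (attained at k = 2)
  C[2][0] = min over k of (A[2][0] + B[0][0] = 8 + -1 = 7, A[2][1] + B[1][0] = -4 + 8 = 4, A[2][2] + B[2][0] = 8 + 10 = 18) = 4 (attained at k = 1)
  C[2][1] = min over k of (A[2][0] + B[0][1] = 8 + 9 = 17, A[2][1] + B[1][1] = -4 + 3 = -1, A[2][2] + B[2][1] = 8 + 9 = 17) = -1 (attained at k = 1)
  C[2][2] = min over k of (A[2][0] + B[0][2] = 8 + 3 = 11, A[2][1] + B[1][2] = -4 + 9 = 5, A[2][2] + B[2][2] = 8 + 0 = 8) = 5 (attained at k = 1)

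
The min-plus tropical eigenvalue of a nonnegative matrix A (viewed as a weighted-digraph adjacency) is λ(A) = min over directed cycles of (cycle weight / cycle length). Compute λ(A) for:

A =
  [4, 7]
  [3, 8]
λ(A) = 4

Enumerate directed cycles and compute their means (weight / length). Sample:
  cycle 0 → 0: weight = 4, length = 1, mean = 4/1 ≈ 4.000
  cycle 1 → 1: weight = 8, length = 1, mean = 8/1 ≈ 8.000
  cycle 0 → 1 → 0: weight = 10, length = 2, mean = 10/2 ≈ 5.000
  cycle 1 → 0 → 1: weight = 10, length = 2, mean = 10/2 ≈ 5.000
Minimum mean = 4.000, attained e.g. along the cycle 0 → 0 with weight 4 and length 1. So λ(A) = 4/1 = 4.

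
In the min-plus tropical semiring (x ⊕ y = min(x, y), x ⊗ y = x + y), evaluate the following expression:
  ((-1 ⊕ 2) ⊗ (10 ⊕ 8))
((-1 ⊕ 2) ⊗ (10 ⊕ 8)) = 7

Expand innermost to outermost. Recall ⊕ takes the minimum of its arguments and ⊗ takes their sum. Working out the expression ((-1 ⊕ 2) ⊗ (10 ⊕ 8)) gives 7.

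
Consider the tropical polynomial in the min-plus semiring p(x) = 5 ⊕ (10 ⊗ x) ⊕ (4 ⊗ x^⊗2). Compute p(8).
p(8) = 5

A tropical monomial a ⊗ x^⊗i evaluates to a + i · x. Evaluating each term at x = 8:
  Term 0 contributes 5 + 0 · 8 = 5
  Term 1 contributes 10 + 1 · 8 = 18
  Term 2 contributes 4 + 2 · 8 = 20
p(8) = ⊕ of these = min[5, 18, 20] = 5.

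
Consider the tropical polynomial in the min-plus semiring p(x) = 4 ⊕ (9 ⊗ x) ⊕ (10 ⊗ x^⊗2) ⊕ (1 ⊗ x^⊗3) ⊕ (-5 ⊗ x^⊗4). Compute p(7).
p(7) = 4

A tropical monomial a ⊗ x^⊗i evaluates to a + i · x. Evaluating each term at x = 7:
  Term 0 contributes 4 + 0 · 7 = 4
  Term 1 contributes 9 + 1 · 7 = 16
  Term 2 contributes 10 + 2 · 7 = 24
  Term 3 contributes 1 + 3 · 7 = 22
  Term 4 contributes -5 + 4 · 7 = 23
p(7) = ⊕ of these = min[4, 16, 24, 22, 23] = 4.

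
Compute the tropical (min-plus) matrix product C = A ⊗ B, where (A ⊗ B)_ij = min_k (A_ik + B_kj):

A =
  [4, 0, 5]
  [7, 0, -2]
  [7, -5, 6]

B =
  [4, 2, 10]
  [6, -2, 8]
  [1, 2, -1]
A ⊗ B =
  [6, -2, 4]
  [-1, -2, -3]
  [1, -7, 3]

Apply the min-plus product entry-by-entry:
  C[0][0] = min over k of (A[0][0] + B[0][0] = 4 + 4 = 8, A[0][1] + B[1][0] = 0 + 6 = 6, A[0][2] + B[2][0] = 5 + 1 = 6) = 6 (attained at k = 1)
  C[0][1] = min over k of (A[0][0] + B[0][1] = 4 + 2 = 6, A[0][1] + B[1][1] = 0 + -2 = -2, A[0][2] + B[2][1] = 5 + 2 = 7) = -2 (attained at k = 1)
  C[0][2] = min over k of (A[0][0] + B[0][2] = 4 + 10 = 14, A[0][1] + B[1][2] = 0 + 8 = 8, A[0][2] + B[2][2] = 5 + -1 = 4) = 4 (attained at k = 2)
  C[1][0] = min over k of (A[1][0] + B[0][0] = 7 + 4 = 11, A[1][1] + B[1][0] = 0 + 6 = 6, A[1][2] + B[2][0] = -2 + 1 = -1) = -1 (attained at k = 2)
  C[1][1] = min over k of (A[1][0] + B[0][1] = 7 + 2 = 9, A[1][1] + B[1][1] = 0 + -2 = -2, A[1][2] + B[2][1] = -2 + 2 = 0) = -2 (attained at k = 1)
  C[1][2] = min over k of (A[1][0] + B[0][2] = 7 + 10 = 17, A[1][1] + B[1][2] = 0 + 8 = 8, A[1][2] + B[2][2] = -2 + -1 = -3) = -3 (attained at k = 2)
  C[2][0] = min over k of (A[2][0] + B[0][0] = 7 + 4 = 11, A[2][1] + B[1][0] = -5 + 6 = 1, A[2][2] + B[2][0] = 6 + 1 = 7) = 1 (attained at k = 1)
  C[2][1] = min over k of (A[2][0] + B[0][1] = 7 + 2 = 9, A[2][1] + B[1][1] = -5 + -2 = -7, A[2][2] + B[2][1] = 6 + 2 = 8) = -7 (attained at k = 1)
  C[2][2] = min over k of (A[2][0] + B[0][2] = 7 + 10 = 17, A[2][1] + B[1][2] = -5 + 8 = 3, A[2][2] + B[2][2] = 6 + -1 = 5) = 3 (attained at k = 1)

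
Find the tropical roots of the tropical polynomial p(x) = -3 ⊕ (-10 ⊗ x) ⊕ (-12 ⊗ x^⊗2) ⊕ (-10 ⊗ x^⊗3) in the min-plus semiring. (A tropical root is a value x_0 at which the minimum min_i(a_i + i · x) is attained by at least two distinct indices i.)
Roots: {-2, 2, 7}

Each tropical root is a break point of the lower envelope of the lines y = a_i + i · x (there are 4 lines, with slopes 0, 1, ..., 3). Only the lines that attain the minimum somewhere contribute to roots; other lines are dominated. Here the surviving (envelope) indices are i = 3, i = 2, i = 1, i = 0.
Intersections between consecutive envelope lines give the roots: for adjacent envelope indices i < j the intersection is x = (a_i − a_j) / (j − i). Reading off the sorted break points: {-2, 2, 7}.
Verification: at each break x_0, at least two indices attain the minimum of min_i(a_i + i · x_0).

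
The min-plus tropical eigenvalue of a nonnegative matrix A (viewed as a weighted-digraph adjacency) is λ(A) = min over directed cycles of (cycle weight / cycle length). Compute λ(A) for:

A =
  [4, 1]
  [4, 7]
λ(A) = 5/2

Enumerate directed cycles and compute their means (weight / length). Sample:
  cycle 0 → 0: weight = 4, length = 1, mean = 4/1 ≈ 4.000
  cycle 1 → 1: weight = 7, length = 1, mean = 7/1 ≈ 7.000
  cycle 0 → 1 → 0: weight = 5, length = 2, mean = 5/2 ≈ 2.500
  cycle 1 → 0 → 1: weight = 5, length = 2, mean = 5/2 ≈ 2.500
Minimum mean = 2.500, attained e.g. along the cycle 0 → 1 → 0 with weight 5 and length 2. So λ(A) = 5/2 = 5/2.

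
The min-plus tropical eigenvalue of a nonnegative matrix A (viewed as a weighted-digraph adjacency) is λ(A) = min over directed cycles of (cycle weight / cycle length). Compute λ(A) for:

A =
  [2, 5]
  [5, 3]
λ(A) = 2

Enumerate directed cycles and compute their means (weight / length). Sample:
  cycle 0 → 0: weight = 2, length = 1, mean = 2/1 ≈ 2.000
  cycle 1 → 1: weight = 3, length = 1, mean = 3/1 ≈ 3.000
  cycle 0 → 1 → 0: weight = 10, length = 2, mean = 10/2 ≈ 5.000
  cycle 1 → 0 → 1: weight = 10, length = 2, mean = 10/2 ≈ 5.000
Minimum mean = 2.000, attained e.g. along the cycle 0 → 0 with weight 2 and length 1. So λ(A) = 2/1 = 2.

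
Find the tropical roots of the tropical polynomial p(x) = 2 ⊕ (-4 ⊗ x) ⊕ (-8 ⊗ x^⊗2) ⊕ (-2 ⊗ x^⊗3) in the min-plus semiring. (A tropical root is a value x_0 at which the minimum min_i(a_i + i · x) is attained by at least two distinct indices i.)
Roots: {-6, 4, 6}

Each tropical root is a break point of the lower envelope of the lines y = a_i + i · x (there are 4 lines, with slopes 0, 1, ..., 3). Only the lines that attain the minimum somewhere contribute to roots; other lines are dominated. Here the surviving (envelope) indices are i = 3, i = 2, i = 1, i = 0.
Intersections between consecutive envelope lines give the roots: for adjacent envelope indices i < j the intersection is x = (a_i − a_j) / (j − i). Reading off the sorted break points: {-6, 4, 6}.
Verification: at each break x_0, at least two indices attain the minimum of min_i(a_i + i · x_0).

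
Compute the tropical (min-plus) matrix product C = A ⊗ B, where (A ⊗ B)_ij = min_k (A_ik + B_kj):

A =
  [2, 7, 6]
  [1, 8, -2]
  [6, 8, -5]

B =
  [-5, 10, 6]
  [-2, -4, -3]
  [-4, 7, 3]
A ⊗ B =
  [-3, 3, 4]
  [-6, 4, 1]
  [-9, 2, -2]

Apply the min-plus product entry-by-entry:
  C[0][0] = min over k of (A[0][0] + B[0][0] = 2 + -5 = -3, A[0][1] + B[1][0] = 7 + -2 = 5, A[0][2] + B[2][0] = 6 + -4 = 2) = -3 (attained at k = 0)
  C[0][1] = min over k of (A[0][0] + B[0][1] = 2 + 10 = 12, A[0][1] + B[1][1] = 7 + -4 = 3, A[0][2] + B[2][1] = 6 + 7 = 13) = 3 (attained at k = 1)
  C[0][2] = min over k of (A[0][0] + B[0][2] = 2 + 6 = 8, A[0][1] + B[1][2] = 7 + -3 = 4, A[0][2] + B[2][2] = 6 + 3 = 9) = 4 (attained at k = 1)
  C[1][0] = min over k of (A[1][0] + B[0][0] = 1 + -5 = -4, A[1][1] + B[1][0] = 8 + -2 = 6, A[1][2] + B[2][0] = -2 + -4 = -6) = -6 (attained at k = 2)
  C[1][1] = min over k of (A[1][0] + B[0][1] = 1 + 10 = 11, A[1][1] + B[1][1] = 8 + -4 = 4, A[1][2] + B[2][1] = -2 + 7 = 5) = 4 (attained at k = 1)
  C[1][2] = min over k of (A[1][0] + B[0][2] = 1 + 6 = 7, A[1][1] + B[1][2] = 8 + -3 = 5, A[1][2] + B[2][2] = -2 + 3 = 1) = 1 (attained at k = 2)
  C[2][0] = min over k of (A[2][0] + B[0][0] = 6 + -5 = 1, A[2][1] + B[1][0] = 8 + -2 = 6, A[2][2] + B[2][0] = -5 + -4 = -9) = -9 (attained at k = 2)
  C[2][1] = min over k of (A[2][0] + B[0][1] = 6 + 10 = 16, A[2][1] + B[1][1] = 8 + -4 = 4, A[2][2] + B[2][1] = -5 + 7 = 2) = 2 (attained at k = 2)
  C[2][2] = min over k of (A[2][0] + B[0][2] = 6 + 6 = 12, A[2][1] + B[1][2] = 8 + -3 = 5, A[2][2] + B[2][2] = -5 + 3 = -2) = -2 (attained at k = 2)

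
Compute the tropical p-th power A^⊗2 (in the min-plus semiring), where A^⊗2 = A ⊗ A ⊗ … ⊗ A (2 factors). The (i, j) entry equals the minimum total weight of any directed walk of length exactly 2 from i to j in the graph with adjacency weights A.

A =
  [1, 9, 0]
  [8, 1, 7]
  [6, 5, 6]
A^⊗2 =
  [2, 5, 1]
  [9, 2, 8]
  [7, 6, 6]

Each entry (A^⊗2)_ij equals the minimum over all length-2 walks i = v_0 → v_1 → … → v_2 = j of Σ_t A[v_t][v_{t+1}]. For example, for (i, j) = (0, 2) we minimise over 3 possible intermediate vertex sequences; the minimum is 1, attained along the walk 0 → 0 → 2.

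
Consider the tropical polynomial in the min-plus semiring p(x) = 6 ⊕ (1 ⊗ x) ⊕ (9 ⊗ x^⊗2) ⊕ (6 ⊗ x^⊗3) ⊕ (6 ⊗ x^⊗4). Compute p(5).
p(5) = 6

A tropical monomial a ⊗ x^⊗i evaluates to a + i · x. Evaluating each term at x = 5:
  Term 0 contributes 6 + 0 · 5 = 6
  Term 1 contributes 1 + 1 · 5 = 6
  Term 2 contributes 9 + 2 · 5 = 19
  Term 3 contributes 6 + 3 · 5 = 21
  Term 4 contributes 6 + 4 · 5 = 26
p(5) = ⊕ of these = min[6, 6, 19, 21, 26] = 6.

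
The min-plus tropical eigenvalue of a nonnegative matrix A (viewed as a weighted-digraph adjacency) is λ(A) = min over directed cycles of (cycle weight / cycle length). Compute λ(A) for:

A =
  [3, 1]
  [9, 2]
λ(A) = 2

Enumerate directed cycles and compute their means (weight / length). Sample:
  cycle 0 → 0: weight = 3, length = 1, mean = 3/1 ≈ 3.000
  cycle 1 → 1: weight = 2, length = 1, mean = 2/1 ≈ 2.000
  cycle 0 → 1 → 0: weight = 10, length = 2, mean = 10/2 ≈ 5.000
  cycle 1 → 0 → 1: weight = 10, length = 2, mean = 10/2 ≈ 5.000
Minimum mean = 2.000, attained e.g. along the cycle 1 → 1 with weight 2 and length 1. So λ(A) = 2/1 = 2.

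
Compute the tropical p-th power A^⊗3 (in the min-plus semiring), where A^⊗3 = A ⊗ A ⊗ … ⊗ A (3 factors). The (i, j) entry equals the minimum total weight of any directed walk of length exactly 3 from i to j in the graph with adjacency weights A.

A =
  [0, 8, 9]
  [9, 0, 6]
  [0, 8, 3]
A^⊗3 =
  [0, 8, 9]
  [6, 0, 6]
  [0, 8, 9]

Each entry (A^⊗3)_ij equals the minimum over all length-3 walks i = v_0 → v_1 → … → v_3 = j of Σ_t A[v_t][v_{t+1}]. For example, for (i, j) = (0, 2) we minimise over 9 possible intermediate vertex sequences; the minimum is 9, attained along the walk 0 → 0 → 0 → 2.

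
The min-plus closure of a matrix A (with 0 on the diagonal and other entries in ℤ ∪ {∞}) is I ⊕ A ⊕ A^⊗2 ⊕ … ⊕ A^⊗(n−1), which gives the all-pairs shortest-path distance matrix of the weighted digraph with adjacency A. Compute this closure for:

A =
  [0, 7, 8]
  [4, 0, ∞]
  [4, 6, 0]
Closure =
  [0, 7, 8]
  [4, 0, 12]
  [4, 6, 0]

This is the Floyd-Warshall all-pairs shortest-path computation. For each intermediate vertex k = 0, 1, …, 2, update dist[i][j] ← min(dist[i][j], dist[i][k] + dist[k][j]). The final matrix gives, for each (i, j), the minimum total weight of any directed path from i to j (possibly empty when i = j).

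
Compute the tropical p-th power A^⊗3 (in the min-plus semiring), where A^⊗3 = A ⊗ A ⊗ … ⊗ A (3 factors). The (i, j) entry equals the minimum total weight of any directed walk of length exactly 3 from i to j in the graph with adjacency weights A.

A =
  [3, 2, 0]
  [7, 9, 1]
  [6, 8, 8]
A^⊗3 =
  [9, 8, 6]
  [10, 9, 7]
  [12, 11, 9]

Each entry (A^⊗3)_ij equals the minimum over all length-3 walks i = v_0 → v_1 → … → v_3 = j of Σ_t A[v_t][v_{t+1}]. For example, for (i, j) = (0, 2) we minimise over 9 possible intermediate vertex sequences; the minimum is 6, attained along the walk 0 → 0 → 0 → 2.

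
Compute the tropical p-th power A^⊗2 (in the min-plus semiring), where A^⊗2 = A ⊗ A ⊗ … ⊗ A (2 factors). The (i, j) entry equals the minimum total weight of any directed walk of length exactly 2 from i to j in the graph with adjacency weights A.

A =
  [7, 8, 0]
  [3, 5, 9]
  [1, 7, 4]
A^⊗2 =
  [1, 7, 4]
  [8, 10, 3]
  [5, 9, 1]

Each entry (A^⊗2)_ij equals the minimum over all length-2 walks i = v_0 → v_1 → … → v_2 = j of Σ_t A[v_t][v_{t+1}]. For example, for (i, j) = (0, 2) we minimise over 3 possible intermediate vertex sequences; the minimum is 4, attained along the walk 0 → 2 → 2.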